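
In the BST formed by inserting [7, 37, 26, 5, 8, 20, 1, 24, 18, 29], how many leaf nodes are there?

Tree built from: [7, 37, 26, 5, 8, 20, 1, 24, 18, 29]
Tree (level-order array): [7, 5, 37, 1, None, 26, None, None, None, 8, 29, None, 20, None, None, 18, 24]
Rule: A leaf has 0 children.
Per-node child counts:
  node 7: 2 child(ren)
  node 5: 1 child(ren)
  node 1: 0 child(ren)
  node 37: 1 child(ren)
  node 26: 2 child(ren)
  node 8: 1 child(ren)
  node 20: 2 child(ren)
  node 18: 0 child(ren)
  node 24: 0 child(ren)
  node 29: 0 child(ren)
Matching nodes: [1, 18, 24, 29]
Count of leaf nodes: 4


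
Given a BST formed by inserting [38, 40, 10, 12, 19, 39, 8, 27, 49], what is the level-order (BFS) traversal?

Tree insertion order: [38, 40, 10, 12, 19, 39, 8, 27, 49]
Tree (level-order array): [38, 10, 40, 8, 12, 39, 49, None, None, None, 19, None, None, None, None, None, 27]
BFS from the root, enqueuing left then right child of each popped node:
  queue [38] -> pop 38, enqueue [10, 40], visited so far: [38]
  queue [10, 40] -> pop 10, enqueue [8, 12], visited so far: [38, 10]
  queue [40, 8, 12] -> pop 40, enqueue [39, 49], visited so far: [38, 10, 40]
  queue [8, 12, 39, 49] -> pop 8, enqueue [none], visited so far: [38, 10, 40, 8]
  queue [12, 39, 49] -> pop 12, enqueue [19], visited so far: [38, 10, 40, 8, 12]
  queue [39, 49, 19] -> pop 39, enqueue [none], visited so far: [38, 10, 40, 8, 12, 39]
  queue [49, 19] -> pop 49, enqueue [none], visited so far: [38, 10, 40, 8, 12, 39, 49]
  queue [19] -> pop 19, enqueue [27], visited so far: [38, 10, 40, 8, 12, 39, 49, 19]
  queue [27] -> pop 27, enqueue [none], visited so far: [38, 10, 40, 8, 12, 39, 49, 19, 27]
Result: [38, 10, 40, 8, 12, 39, 49, 19, 27]


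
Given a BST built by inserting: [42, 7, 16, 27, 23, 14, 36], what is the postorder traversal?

Tree insertion order: [42, 7, 16, 27, 23, 14, 36]
Tree (level-order array): [42, 7, None, None, 16, 14, 27, None, None, 23, 36]
Postorder traversal: [14, 23, 36, 27, 16, 7, 42]


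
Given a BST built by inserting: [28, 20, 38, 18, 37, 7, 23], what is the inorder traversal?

Tree insertion order: [28, 20, 38, 18, 37, 7, 23]
Tree (level-order array): [28, 20, 38, 18, 23, 37, None, 7]
Inorder traversal: [7, 18, 20, 23, 28, 37, 38]


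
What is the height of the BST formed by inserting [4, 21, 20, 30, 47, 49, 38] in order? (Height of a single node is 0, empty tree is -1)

Insertion order: [4, 21, 20, 30, 47, 49, 38]
Tree (level-order array): [4, None, 21, 20, 30, None, None, None, 47, 38, 49]
Compute height bottom-up (empty subtree = -1):
  height(20) = 1 + max(-1, -1) = 0
  height(38) = 1 + max(-1, -1) = 0
  height(49) = 1 + max(-1, -1) = 0
  height(47) = 1 + max(0, 0) = 1
  height(30) = 1 + max(-1, 1) = 2
  height(21) = 1 + max(0, 2) = 3
  height(4) = 1 + max(-1, 3) = 4
Height = 4


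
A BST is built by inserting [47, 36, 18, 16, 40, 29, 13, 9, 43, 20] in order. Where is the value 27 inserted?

Starting tree (level order): [47, 36, None, 18, 40, 16, 29, None, 43, 13, None, 20, None, None, None, 9]
Insertion path: 47 -> 36 -> 18 -> 29 -> 20
Result: insert 27 as right child of 20
Final tree (level order): [47, 36, None, 18, 40, 16, 29, None, 43, 13, None, 20, None, None, None, 9, None, None, 27]


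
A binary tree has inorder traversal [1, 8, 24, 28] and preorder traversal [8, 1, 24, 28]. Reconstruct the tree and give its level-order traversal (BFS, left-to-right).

Inorder:  [1, 8, 24, 28]
Preorder: [8, 1, 24, 28]
Algorithm: preorder visits root first, so consume preorder in order;
for each root, split the current inorder slice at that value into
left-subtree inorder and right-subtree inorder, then recurse.
Recursive splits:
  root=8; inorder splits into left=[1], right=[24, 28]
  root=1; inorder splits into left=[], right=[]
  root=24; inorder splits into left=[], right=[28]
  root=28; inorder splits into left=[], right=[]
Reconstructed level-order: [8, 1, 24, 28]


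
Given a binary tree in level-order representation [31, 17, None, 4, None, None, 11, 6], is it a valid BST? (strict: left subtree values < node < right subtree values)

Level-order array: [31, 17, None, 4, None, None, 11, 6]
Validate using subtree bounds (lo, hi): at each node, require lo < value < hi,
then recurse left with hi=value and right with lo=value.
Preorder trace (stopping at first violation):
  at node 31 with bounds (-inf, +inf): OK
  at node 17 with bounds (-inf, 31): OK
  at node 4 with bounds (-inf, 17): OK
  at node 11 with bounds (4, 17): OK
  at node 6 with bounds (4, 11): OK
No violation found at any node.
Result: Valid BST


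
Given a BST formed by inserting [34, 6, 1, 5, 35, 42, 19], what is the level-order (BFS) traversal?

Tree insertion order: [34, 6, 1, 5, 35, 42, 19]
Tree (level-order array): [34, 6, 35, 1, 19, None, 42, None, 5]
BFS from the root, enqueuing left then right child of each popped node:
  queue [34] -> pop 34, enqueue [6, 35], visited so far: [34]
  queue [6, 35] -> pop 6, enqueue [1, 19], visited so far: [34, 6]
  queue [35, 1, 19] -> pop 35, enqueue [42], visited so far: [34, 6, 35]
  queue [1, 19, 42] -> pop 1, enqueue [5], visited so far: [34, 6, 35, 1]
  queue [19, 42, 5] -> pop 19, enqueue [none], visited so far: [34, 6, 35, 1, 19]
  queue [42, 5] -> pop 42, enqueue [none], visited so far: [34, 6, 35, 1, 19, 42]
  queue [5] -> pop 5, enqueue [none], visited so far: [34, 6, 35, 1, 19, 42, 5]
Result: [34, 6, 35, 1, 19, 42, 5]


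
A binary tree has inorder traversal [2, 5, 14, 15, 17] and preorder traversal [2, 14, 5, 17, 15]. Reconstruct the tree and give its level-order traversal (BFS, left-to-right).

Inorder:  [2, 5, 14, 15, 17]
Preorder: [2, 14, 5, 17, 15]
Algorithm: preorder visits root first, so consume preorder in order;
for each root, split the current inorder slice at that value into
left-subtree inorder and right-subtree inorder, then recurse.
Recursive splits:
  root=2; inorder splits into left=[], right=[5, 14, 15, 17]
  root=14; inorder splits into left=[5], right=[15, 17]
  root=5; inorder splits into left=[], right=[]
  root=17; inorder splits into left=[15], right=[]
  root=15; inorder splits into left=[], right=[]
Reconstructed level-order: [2, 14, 5, 17, 15]


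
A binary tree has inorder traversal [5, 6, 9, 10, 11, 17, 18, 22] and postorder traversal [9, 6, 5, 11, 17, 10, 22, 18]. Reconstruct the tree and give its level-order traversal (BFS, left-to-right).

Inorder:   [5, 6, 9, 10, 11, 17, 18, 22]
Postorder: [9, 6, 5, 11, 17, 10, 22, 18]
Algorithm: postorder visits root last, so walk postorder right-to-left;
each value is the root of the current inorder slice — split it at that
value, recurse on the right subtree first, then the left.
Recursive splits:
  root=18; inorder splits into left=[5, 6, 9, 10, 11, 17], right=[22]
  root=22; inorder splits into left=[], right=[]
  root=10; inorder splits into left=[5, 6, 9], right=[11, 17]
  root=17; inorder splits into left=[11], right=[]
  root=11; inorder splits into left=[], right=[]
  root=5; inorder splits into left=[], right=[6, 9]
  root=6; inorder splits into left=[], right=[9]
  root=9; inorder splits into left=[], right=[]
Reconstructed level-order: [18, 10, 22, 5, 17, 6, 11, 9]


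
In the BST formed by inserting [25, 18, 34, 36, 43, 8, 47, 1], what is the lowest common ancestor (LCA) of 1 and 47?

Tree insertion order: [25, 18, 34, 36, 43, 8, 47, 1]
Tree (level-order array): [25, 18, 34, 8, None, None, 36, 1, None, None, 43, None, None, None, 47]
In a BST, the LCA of p=1, q=47 is the first node v on the
root-to-leaf path with p <= v <= q (go left if both < v, right if both > v).
Walk from root:
  at 25: 1 <= 25 <= 47, this is the LCA
LCA = 25


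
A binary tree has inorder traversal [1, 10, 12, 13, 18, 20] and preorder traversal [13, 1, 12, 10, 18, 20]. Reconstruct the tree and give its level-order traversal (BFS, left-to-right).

Inorder:  [1, 10, 12, 13, 18, 20]
Preorder: [13, 1, 12, 10, 18, 20]
Algorithm: preorder visits root first, so consume preorder in order;
for each root, split the current inorder slice at that value into
left-subtree inorder and right-subtree inorder, then recurse.
Recursive splits:
  root=13; inorder splits into left=[1, 10, 12], right=[18, 20]
  root=1; inorder splits into left=[], right=[10, 12]
  root=12; inorder splits into left=[10], right=[]
  root=10; inorder splits into left=[], right=[]
  root=18; inorder splits into left=[], right=[20]
  root=20; inorder splits into left=[], right=[]
Reconstructed level-order: [13, 1, 18, 12, 20, 10]


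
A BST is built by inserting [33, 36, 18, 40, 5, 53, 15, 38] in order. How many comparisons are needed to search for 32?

Search path for 32: 33 -> 18
Found: False
Comparisons: 2


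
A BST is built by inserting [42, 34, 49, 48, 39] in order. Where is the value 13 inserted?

Starting tree (level order): [42, 34, 49, None, 39, 48]
Insertion path: 42 -> 34
Result: insert 13 as left child of 34
Final tree (level order): [42, 34, 49, 13, 39, 48]


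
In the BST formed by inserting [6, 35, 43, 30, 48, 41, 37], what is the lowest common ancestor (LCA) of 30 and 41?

Tree insertion order: [6, 35, 43, 30, 48, 41, 37]
Tree (level-order array): [6, None, 35, 30, 43, None, None, 41, 48, 37]
In a BST, the LCA of p=30, q=41 is the first node v on the
root-to-leaf path with p <= v <= q (go left if both < v, right if both > v).
Walk from root:
  at 6: both 30 and 41 > 6, go right
  at 35: 30 <= 35 <= 41, this is the LCA
LCA = 35


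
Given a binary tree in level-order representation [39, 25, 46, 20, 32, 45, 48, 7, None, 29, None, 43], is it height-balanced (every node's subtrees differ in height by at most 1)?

Tree (level-order array): [39, 25, 46, 20, 32, 45, 48, 7, None, 29, None, 43]
Definition: a tree is height-balanced if, at every node, |h(left) - h(right)| <= 1 (empty subtree has height -1).
Bottom-up per-node check:
  node 7: h_left=-1, h_right=-1, diff=0 [OK], height=0
  node 20: h_left=0, h_right=-1, diff=1 [OK], height=1
  node 29: h_left=-1, h_right=-1, diff=0 [OK], height=0
  node 32: h_left=0, h_right=-1, diff=1 [OK], height=1
  node 25: h_left=1, h_right=1, diff=0 [OK], height=2
  node 43: h_left=-1, h_right=-1, diff=0 [OK], height=0
  node 45: h_left=0, h_right=-1, diff=1 [OK], height=1
  node 48: h_left=-1, h_right=-1, diff=0 [OK], height=0
  node 46: h_left=1, h_right=0, diff=1 [OK], height=2
  node 39: h_left=2, h_right=2, diff=0 [OK], height=3
All nodes satisfy the balance condition.
Result: Balanced


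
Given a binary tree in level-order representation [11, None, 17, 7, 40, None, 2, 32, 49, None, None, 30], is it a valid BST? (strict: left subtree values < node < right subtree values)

Level-order array: [11, None, 17, 7, 40, None, 2, 32, 49, None, None, 30]
Validate using subtree bounds (lo, hi): at each node, require lo < value < hi,
then recurse left with hi=value and right with lo=value.
Preorder trace (stopping at first violation):
  at node 11 with bounds (-inf, +inf): OK
  at node 17 with bounds (11, +inf): OK
  at node 7 with bounds (11, 17): VIOLATION
Node 7 violates its bound: not (11 < 7 < 17).
Result: Not a valid BST


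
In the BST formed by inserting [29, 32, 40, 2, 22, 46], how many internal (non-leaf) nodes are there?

Tree built from: [29, 32, 40, 2, 22, 46]
Tree (level-order array): [29, 2, 32, None, 22, None, 40, None, None, None, 46]
Rule: An internal node has at least one child.
Per-node child counts:
  node 29: 2 child(ren)
  node 2: 1 child(ren)
  node 22: 0 child(ren)
  node 32: 1 child(ren)
  node 40: 1 child(ren)
  node 46: 0 child(ren)
Matching nodes: [29, 2, 32, 40]
Count of internal (non-leaf) nodes: 4


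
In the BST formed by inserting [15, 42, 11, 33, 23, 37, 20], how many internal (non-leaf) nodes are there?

Tree built from: [15, 42, 11, 33, 23, 37, 20]
Tree (level-order array): [15, 11, 42, None, None, 33, None, 23, 37, 20]
Rule: An internal node has at least one child.
Per-node child counts:
  node 15: 2 child(ren)
  node 11: 0 child(ren)
  node 42: 1 child(ren)
  node 33: 2 child(ren)
  node 23: 1 child(ren)
  node 20: 0 child(ren)
  node 37: 0 child(ren)
Matching nodes: [15, 42, 33, 23]
Count of internal (non-leaf) nodes: 4


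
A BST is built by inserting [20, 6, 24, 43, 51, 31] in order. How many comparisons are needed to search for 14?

Search path for 14: 20 -> 6
Found: False
Comparisons: 2


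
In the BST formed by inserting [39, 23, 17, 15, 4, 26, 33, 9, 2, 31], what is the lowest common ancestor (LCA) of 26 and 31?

Tree insertion order: [39, 23, 17, 15, 4, 26, 33, 9, 2, 31]
Tree (level-order array): [39, 23, None, 17, 26, 15, None, None, 33, 4, None, 31, None, 2, 9]
In a BST, the LCA of p=26, q=31 is the first node v on the
root-to-leaf path with p <= v <= q (go left if both < v, right if both > v).
Walk from root:
  at 39: both 26 and 31 < 39, go left
  at 23: both 26 and 31 > 23, go right
  at 26: 26 <= 26 <= 31, this is the LCA
LCA = 26


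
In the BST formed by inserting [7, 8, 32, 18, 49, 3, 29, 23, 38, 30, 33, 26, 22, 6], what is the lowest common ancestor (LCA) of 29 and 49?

Tree insertion order: [7, 8, 32, 18, 49, 3, 29, 23, 38, 30, 33, 26, 22, 6]
Tree (level-order array): [7, 3, 8, None, 6, None, 32, None, None, 18, 49, None, 29, 38, None, 23, 30, 33, None, 22, 26]
In a BST, the LCA of p=29, q=49 is the first node v on the
root-to-leaf path with p <= v <= q (go left if both < v, right if both > v).
Walk from root:
  at 7: both 29 and 49 > 7, go right
  at 8: both 29 and 49 > 8, go right
  at 32: 29 <= 32 <= 49, this is the LCA
LCA = 32


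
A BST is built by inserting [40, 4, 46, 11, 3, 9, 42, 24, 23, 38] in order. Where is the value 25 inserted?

Starting tree (level order): [40, 4, 46, 3, 11, 42, None, None, None, 9, 24, None, None, None, None, 23, 38]
Insertion path: 40 -> 4 -> 11 -> 24 -> 38
Result: insert 25 as left child of 38
Final tree (level order): [40, 4, 46, 3, 11, 42, None, None, None, 9, 24, None, None, None, None, 23, 38, None, None, 25]


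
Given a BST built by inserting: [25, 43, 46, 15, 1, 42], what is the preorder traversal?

Tree insertion order: [25, 43, 46, 15, 1, 42]
Tree (level-order array): [25, 15, 43, 1, None, 42, 46]
Preorder traversal: [25, 15, 1, 43, 42, 46]


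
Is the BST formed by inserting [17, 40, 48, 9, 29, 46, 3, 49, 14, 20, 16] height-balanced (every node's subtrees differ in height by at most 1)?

Tree (level-order array): [17, 9, 40, 3, 14, 29, 48, None, None, None, 16, 20, None, 46, 49]
Definition: a tree is height-balanced if, at every node, |h(left) - h(right)| <= 1 (empty subtree has height -1).
Bottom-up per-node check:
  node 3: h_left=-1, h_right=-1, diff=0 [OK], height=0
  node 16: h_left=-1, h_right=-1, diff=0 [OK], height=0
  node 14: h_left=-1, h_right=0, diff=1 [OK], height=1
  node 9: h_left=0, h_right=1, diff=1 [OK], height=2
  node 20: h_left=-1, h_right=-1, diff=0 [OK], height=0
  node 29: h_left=0, h_right=-1, diff=1 [OK], height=1
  node 46: h_left=-1, h_right=-1, diff=0 [OK], height=0
  node 49: h_left=-1, h_right=-1, diff=0 [OK], height=0
  node 48: h_left=0, h_right=0, diff=0 [OK], height=1
  node 40: h_left=1, h_right=1, diff=0 [OK], height=2
  node 17: h_left=2, h_right=2, diff=0 [OK], height=3
All nodes satisfy the balance condition.
Result: Balanced


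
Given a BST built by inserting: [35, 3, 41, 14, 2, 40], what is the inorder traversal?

Tree insertion order: [35, 3, 41, 14, 2, 40]
Tree (level-order array): [35, 3, 41, 2, 14, 40]
Inorder traversal: [2, 3, 14, 35, 40, 41]


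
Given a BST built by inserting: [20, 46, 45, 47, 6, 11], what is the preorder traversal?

Tree insertion order: [20, 46, 45, 47, 6, 11]
Tree (level-order array): [20, 6, 46, None, 11, 45, 47]
Preorder traversal: [20, 6, 11, 46, 45, 47]


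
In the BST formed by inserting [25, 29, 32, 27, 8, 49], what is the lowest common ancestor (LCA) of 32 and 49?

Tree insertion order: [25, 29, 32, 27, 8, 49]
Tree (level-order array): [25, 8, 29, None, None, 27, 32, None, None, None, 49]
In a BST, the LCA of p=32, q=49 is the first node v on the
root-to-leaf path with p <= v <= q (go left if both < v, right if both > v).
Walk from root:
  at 25: both 32 and 49 > 25, go right
  at 29: both 32 and 49 > 29, go right
  at 32: 32 <= 32 <= 49, this is the LCA
LCA = 32


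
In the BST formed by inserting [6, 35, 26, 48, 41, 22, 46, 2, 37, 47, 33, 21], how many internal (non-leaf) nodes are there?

Tree built from: [6, 35, 26, 48, 41, 22, 46, 2, 37, 47, 33, 21]
Tree (level-order array): [6, 2, 35, None, None, 26, 48, 22, 33, 41, None, 21, None, None, None, 37, 46, None, None, None, None, None, 47]
Rule: An internal node has at least one child.
Per-node child counts:
  node 6: 2 child(ren)
  node 2: 0 child(ren)
  node 35: 2 child(ren)
  node 26: 2 child(ren)
  node 22: 1 child(ren)
  node 21: 0 child(ren)
  node 33: 0 child(ren)
  node 48: 1 child(ren)
  node 41: 2 child(ren)
  node 37: 0 child(ren)
  node 46: 1 child(ren)
  node 47: 0 child(ren)
Matching nodes: [6, 35, 26, 22, 48, 41, 46]
Count of internal (non-leaf) nodes: 7


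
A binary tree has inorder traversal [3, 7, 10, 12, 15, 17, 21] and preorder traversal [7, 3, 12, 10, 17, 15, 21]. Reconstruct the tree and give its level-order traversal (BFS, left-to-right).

Inorder:  [3, 7, 10, 12, 15, 17, 21]
Preorder: [7, 3, 12, 10, 17, 15, 21]
Algorithm: preorder visits root first, so consume preorder in order;
for each root, split the current inorder slice at that value into
left-subtree inorder and right-subtree inorder, then recurse.
Recursive splits:
  root=7; inorder splits into left=[3], right=[10, 12, 15, 17, 21]
  root=3; inorder splits into left=[], right=[]
  root=12; inorder splits into left=[10], right=[15, 17, 21]
  root=10; inorder splits into left=[], right=[]
  root=17; inorder splits into left=[15], right=[21]
  root=15; inorder splits into left=[], right=[]
  root=21; inorder splits into left=[], right=[]
Reconstructed level-order: [7, 3, 12, 10, 17, 15, 21]


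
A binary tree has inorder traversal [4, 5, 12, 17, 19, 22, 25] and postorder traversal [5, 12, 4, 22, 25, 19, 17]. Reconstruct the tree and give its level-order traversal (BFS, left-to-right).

Inorder:   [4, 5, 12, 17, 19, 22, 25]
Postorder: [5, 12, 4, 22, 25, 19, 17]
Algorithm: postorder visits root last, so walk postorder right-to-left;
each value is the root of the current inorder slice — split it at that
value, recurse on the right subtree first, then the left.
Recursive splits:
  root=17; inorder splits into left=[4, 5, 12], right=[19, 22, 25]
  root=19; inorder splits into left=[], right=[22, 25]
  root=25; inorder splits into left=[22], right=[]
  root=22; inorder splits into left=[], right=[]
  root=4; inorder splits into left=[], right=[5, 12]
  root=12; inorder splits into left=[5], right=[]
  root=5; inorder splits into left=[], right=[]
Reconstructed level-order: [17, 4, 19, 12, 25, 5, 22]


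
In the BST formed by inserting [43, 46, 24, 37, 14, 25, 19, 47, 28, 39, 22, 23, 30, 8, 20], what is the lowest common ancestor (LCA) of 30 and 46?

Tree insertion order: [43, 46, 24, 37, 14, 25, 19, 47, 28, 39, 22, 23, 30, 8, 20]
Tree (level-order array): [43, 24, 46, 14, 37, None, 47, 8, 19, 25, 39, None, None, None, None, None, 22, None, 28, None, None, 20, 23, None, 30]
In a BST, the LCA of p=30, q=46 is the first node v on the
root-to-leaf path with p <= v <= q (go left if both < v, right if both > v).
Walk from root:
  at 43: 30 <= 43 <= 46, this is the LCA
LCA = 43


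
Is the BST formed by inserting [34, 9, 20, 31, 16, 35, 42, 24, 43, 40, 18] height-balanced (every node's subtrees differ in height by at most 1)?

Tree (level-order array): [34, 9, 35, None, 20, None, 42, 16, 31, 40, 43, None, 18, 24]
Definition: a tree is height-balanced if, at every node, |h(left) - h(right)| <= 1 (empty subtree has height -1).
Bottom-up per-node check:
  node 18: h_left=-1, h_right=-1, diff=0 [OK], height=0
  node 16: h_left=-1, h_right=0, diff=1 [OK], height=1
  node 24: h_left=-1, h_right=-1, diff=0 [OK], height=0
  node 31: h_left=0, h_right=-1, diff=1 [OK], height=1
  node 20: h_left=1, h_right=1, diff=0 [OK], height=2
  node 9: h_left=-1, h_right=2, diff=3 [FAIL (|-1-2|=3 > 1)], height=3
  node 40: h_left=-1, h_right=-1, diff=0 [OK], height=0
  node 43: h_left=-1, h_right=-1, diff=0 [OK], height=0
  node 42: h_left=0, h_right=0, diff=0 [OK], height=1
  node 35: h_left=-1, h_right=1, diff=2 [FAIL (|-1-1|=2 > 1)], height=2
  node 34: h_left=3, h_right=2, diff=1 [OK], height=4
Node 9 violates the condition: |-1 - 2| = 3 > 1.
Result: Not balanced


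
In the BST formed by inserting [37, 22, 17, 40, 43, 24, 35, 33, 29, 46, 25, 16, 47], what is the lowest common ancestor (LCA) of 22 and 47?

Tree insertion order: [37, 22, 17, 40, 43, 24, 35, 33, 29, 46, 25, 16, 47]
Tree (level-order array): [37, 22, 40, 17, 24, None, 43, 16, None, None, 35, None, 46, None, None, 33, None, None, 47, 29, None, None, None, 25]
In a BST, the LCA of p=22, q=47 is the first node v on the
root-to-leaf path with p <= v <= q (go left if both < v, right if both > v).
Walk from root:
  at 37: 22 <= 37 <= 47, this is the LCA
LCA = 37


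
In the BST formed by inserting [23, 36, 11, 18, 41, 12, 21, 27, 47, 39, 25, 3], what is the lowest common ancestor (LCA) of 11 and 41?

Tree insertion order: [23, 36, 11, 18, 41, 12, 21, 27, 47, 39, 25, 3]
Tree (level-order array): [23, 11, 36, 3, 18, 27, 41, None, None, 12, 21, 25, None, 39, 47]
In a BST, the LCA of p=11, q=41 is the first node v on the
root-to-leaf path with p <= v <= q (go left if both < v, right if both > v).
Walk from root:
  at 23: 11 <= 23 <= 41, this is the LCA
LCA = 23


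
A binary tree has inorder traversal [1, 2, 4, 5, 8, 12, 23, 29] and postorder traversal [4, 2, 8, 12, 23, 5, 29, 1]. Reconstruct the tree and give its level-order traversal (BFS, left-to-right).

Inorder:   [1, 2, 4, 5, 8, 12, 23, 29]
Postorder: [4, 2, 8, 12, 23, 5, 29, 1]
Algorithm: postorder visits root last, so walk postorder right-to-left;
each value is the root of the current inorder slice — split it at that
value, recurse on the right subtree first, then the left.
Recursive splits:
  root=1; inorder splits into left=[], right=[2, 4, 5, 8, 12, 23, 29]
  root=29; inorder splits into left=[2, 4, 5, 8, 12, 23], right=[]
  root=5; inorder splits into left=[2, 4], right=[8, 12, 23]
  root=23; inorder splits into left=[8, 12], right=[]
  root=12; inorder splits into left=[8], right=[]
  root=8; inorder splits into left=[], right=[]
  root=2; inorder splits into left=[], right=[4]
  root=4; inorder splits into left=[], right=[]
Reconstructed level-order: [1, 29, 5, 2, 23, 4, 12, 8]


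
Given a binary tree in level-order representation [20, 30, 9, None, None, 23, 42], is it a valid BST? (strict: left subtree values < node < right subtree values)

Level-order array: [20, 30, 9, None, None, 23, 42]
Validate using subtree bounds (lo, hi): at each node, require lo < value < hi,
then recurse left with hi=value and right with lo=value.
Preorder trace (stopping at first violation):
  at node 20 with bounds (-inf, +inf): OK
  at node 30 with bounds (-inf, 20): VIOLATION
Node 30 violates its bound: not (-inf < 30 < 20).
Result: Not a valid BST


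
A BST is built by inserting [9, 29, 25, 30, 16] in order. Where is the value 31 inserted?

Starting tree (level order): [9, None, 29, 25, 30, 16]
Insertion path: 9 -> 29 -> 30
Result: insert 31 as right child of 30
Final tree (level order): [9, None, 29, 25, 30, 16, None, None, 31]


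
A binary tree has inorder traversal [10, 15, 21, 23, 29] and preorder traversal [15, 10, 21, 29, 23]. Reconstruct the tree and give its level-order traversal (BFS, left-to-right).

Inorder:  [10, 15, 21, 23, 29]
Preorder: [15, 10, 21, 29, 23]
Algorithm: preorder visits root first, so consume preorder in order;
for each root, split the current inorder slice at that value into
left-subtree inorder and right-subtree inorder, then recurse.
Recursive splits:
  root=15; inorder splits into left=[10], right=[21, 23, 29]
  root=10; inorder splits into left=[], right=[]
  root=21; inorder splits into left=[], right=[23, 29]
  root=29; inorder splits into left=[23], right=[]
  root=23; inorder splits into left=[], right=[]
Reconstructed level-order: [15, 10, 21, 29, 23]


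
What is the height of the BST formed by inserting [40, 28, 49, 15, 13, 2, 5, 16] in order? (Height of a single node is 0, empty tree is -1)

Insertion order: [40, 28, 49, 15, 13, 2, 5, 16]
Tree (level-order array): [40, 28, 49, 15, None, None, None, 13, 16, 2, None, None, None, None, 5]
Compute height bottom-up (empty subtree = -1):
  height(5) = 1 + max(-1, -1) = 0
  height(2) = 1 + max(-1, 0) = 1
  height(13) = 1 + max(1, -1) = 2
  height(16) = 1 + max(-1, -1) = 0
  height(15) = 1 + max(2, 0) = 3
  height(28) = 1 + max(3, -1) = 4
  height(49) = 1 + max(-1, -1) = 0
  height(40) = 1 + max(4, 0) = 5
Height = 5


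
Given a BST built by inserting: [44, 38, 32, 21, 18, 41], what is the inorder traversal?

Tree insertion order: [44, 38, 32, 21, 18, 41]
Tree (level-order array): [44, 38, None, 32, 41, 21, None, None, None, 18]
Inorder traversal: [18, 21, 32, 38, 41, 44]


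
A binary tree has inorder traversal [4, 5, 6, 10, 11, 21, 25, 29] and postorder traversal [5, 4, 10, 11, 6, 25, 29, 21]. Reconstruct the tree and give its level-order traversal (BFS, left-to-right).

Inorder:   [4, 5, 6, 10, 11, 21, 25, 29]
Postorder: [5, 4, 10, 11, 6, 25, 29, 21]
Algorithm: postorder visits root last, so walk postorder right-to-left;
each value is the root of the current inorder slice — split it at that
value, recurse on the right subtree first, then the left.
Recursive splits:
  root=21; inorder splits into left=[4, 5, 6, 10, 11], right=[25, 29]
  root=29; inorder splits into left=[25], right=[]
  root=25; inorder splits into left=[], right=[]
  root=6; inorder splits into left=[4, 5], right=[10, 11]
  root=11; inorder splits into left=[10], right=[]
  root=10; inorder splits into left=[], right=[]
  root=4; inorder splits into left=[], right=[5]
  root=5; inorder splits into left=[], right=[]
Reconstructed level-order: [21, 6, 29, 4, 11, 25, 5, 10]


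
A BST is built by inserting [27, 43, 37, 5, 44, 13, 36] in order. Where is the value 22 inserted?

Starting tree (level order): [27, 5, 43, None, 13, 37, 44, None, None, 36]
Insertion path: 27 -> 5 -> 13
Result: insert 22 as right child of 13
Final tree (level order): [27, 5, 43, None, 13, 37, 44, None, 22, 36]


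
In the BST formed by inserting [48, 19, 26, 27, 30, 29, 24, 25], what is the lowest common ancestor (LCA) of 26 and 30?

Tree insertion order: [48, 19, 26, 27, 30, 29, 24, 25]
Tree (level-order array): [48, 19, None, None, 26, 24, 27, None, 25, None, 30, None, None, 29]
In a BST, the LCA of p=26, q=30 is the first node v on the
root-to-leaf path with p <= v <= q (go left if both < v, right if both > v).
Walk from root:
  at 48: both 26 and 30 < 48, go left
  at 19: both 26 and 30 > 19, go right
  at 26: 26 <= 26 <= 30, this is the LCA
LCA = 26


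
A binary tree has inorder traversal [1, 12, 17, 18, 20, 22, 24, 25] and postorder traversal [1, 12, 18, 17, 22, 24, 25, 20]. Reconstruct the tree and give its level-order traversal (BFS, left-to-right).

Inorder:   [1, 12, 17, 18, 20, 22, 24, 25]
Postorder: [1, 12, 18, 17, 22, 24, 25, 20]
Algorithm: postorder visits root last, so walk postorder right-to-left;
each value is the root of the current inorder slice — split it at that
value, recurse on the right subtree first, then the left.
Recursive splits:
  root=20; inorder splits into left=[1, 12, 17, 18], right=[22, 24, 25]
  root=25; inorder splits into left=[22, 24], right=[]
  root=24; inorder splits into left=[22], right=[]
  root=22; inorder splits into left=[], right=[]
  root=17; inorder splits into left=[1, 12], right=[18]
  root=18; inorder splits into left=[], right=[]
  root=12; inorder splits into left=[1], right=[]
  root=1; inorder splits into left=[], right=[]
Reconstructed level-order: [20, 17, 25, 12, 18, 24, 1, 22]


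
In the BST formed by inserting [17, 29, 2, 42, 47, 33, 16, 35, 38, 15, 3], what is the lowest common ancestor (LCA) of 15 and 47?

Tree insertion order: [17, 29, 2, 42, 47, 33, 16, 35, 38, 15, 3]
Tree (level-order array): [17, 2, 29, None, 16, None, 42, 15, None, 33, 47, 3, None, None, 35, None, None, None, None, None, 38]
In a BST, the LCA of p=15, q=47 is the first node v on the
root-to-leaf path with p <= v <= q (go left if both < v, right if both > v).
Walk from root:
  at 17: 15 <= 17 <= 47, this is the LCA
LCA = 17


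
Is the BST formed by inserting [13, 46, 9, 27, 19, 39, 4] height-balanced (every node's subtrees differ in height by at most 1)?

Tree (level-order array): [13, 9, 46, 4, None, 27, None, None, None, 19, 39]
Definition: a tree is height-balanced if, at every node, |h(left) - h(right)| <= 1 (empty subtree has height -1).
Bottom-up per-node check:
  node 4: h_left=-1, h_right=-1, diff=0 [OK], height=0
  node 9: h_left=0, h_right=-1, diff=1 [OK], height=1
  node 19: h_left=-1, h_right=-1, diff=0 [OK], height=0
  node 39: h_left=-1, h_right=-1, diff=0 [OK], height=0
  node 27: h_left=0, h_right=0, diff=0 [OK], height=1
  node 46: h_left=1, h_right=-1, diff=2 [FAIL (|1--1|=2 > 1)], height=2
  node 13: h_left=1, h_right=2, diff=1 [OK], height=3
Node 46 violates the condition: |1 - -1| = 2 > 1.
Result: Not balanced


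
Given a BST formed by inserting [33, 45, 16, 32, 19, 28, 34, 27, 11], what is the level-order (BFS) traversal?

Tree insertion order: [33, 45, 16, 32, 19, 28, 34, 27, 11]
Tree (level-order array): [33, 16, 45, 11, 32, 34, None, None, None, 19, None, None, None, None, 28, 27]
BFS from the root, enqueuing left then right child of each popped node:
  queue [33] -> pop 33, enqueue [16, 45], visited so far: [33]
  queue [16, 45] -> pop 16, enqueue [11, 32], visited so far: [33, 16]
  queue [45, 11, 32] -> pop 45, enqueue [34], visited so far: [33, 16, 45]
  queue [11, 32, 34] -> pop 11, enqueue [none], visited so far: [33, 16, 45, 11]
  queue [32, 34] -> pop 32, enqueue [19], visited so far: [33, 16, 45, 11, 32]
  queue [34, 19] -> pop 34, enqueue [none], visited so far: [33, 16, 45, 11, 32, 34]
  queue [19] -> pop 19, enqueue [28], visited so far: [33, 16, 45, 11, 32, 34, 19]
  queue [28] -> pop 28, enqueue [27], visited so far: [33, 16, 45, 11, 32, 34, 19, 28]
  queue [27] -> pop 27, enqueue [none], visited so far: [33, 16, 45, 11, 32, 34, 19, 28, 27]
Result: [33, 16, 45, 11, 32, 34, 19, 28, 27]


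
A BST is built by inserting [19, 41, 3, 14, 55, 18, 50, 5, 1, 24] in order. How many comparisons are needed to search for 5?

Search path for 5: 19 -> 3 -> 14 -> 5
Found: True
Comparisons: 4


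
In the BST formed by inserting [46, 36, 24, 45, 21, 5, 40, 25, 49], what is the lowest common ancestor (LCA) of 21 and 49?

Tree insertion order: [46, 36, 24, 45, 21, 5, 40, 25, 49]
Tree (level-order array): [46, 36, 49, 24, 45, None, None, 21, 25, 40, None, 5]
In a BST, the LCA of p=21, q=49 is the first node v on the
root-to-leaf path with p <= v <= q (go left if both < v, right if both > v).
Walk from root:
  at 46: 21 <= 46 <= 49, this is the LCA
LCA = 46


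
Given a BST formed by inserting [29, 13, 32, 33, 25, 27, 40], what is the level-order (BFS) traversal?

Tree insertion order: [29, 13, 32, 33, 25, 27, 40]
Tree (level-order array): [29, 13, 32, None, 25, None, 33, None, 27, None, 40]
BFS from the root, enqueuing left then right child of each popped node:
  queue [29] -> pop 29, enqueue [13, 32], visited so far: [29]
  queue [13, 32] -> pop 13, enqueue [25], visited so far: [29, 13]
  queue [32, 25] -> pop 32, enqueue [33], visited so far: [29, 13, 32]
  queue [25, 33] -> pop 25, enqueue [27], visited so far: [29, 13, 32, 25]
  queue [33, 27] -> pop 33, enqueue [40], visited so far: [29, 13, 32, 25, 33]
  queue [27, 40] -> pop 27, enqueue [none], visited so far: [29, 13, 32, 25, 33, 27]
  queue [40] -> pop 40, enqueue [none], visited so far: [29, 13, 32, 25, 33, 27, 40]
Result: [29, 13, 32, 25, 33, 27, 40]


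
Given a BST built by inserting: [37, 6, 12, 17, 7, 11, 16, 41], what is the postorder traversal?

Tree insertion order: [37, 6, 12, 17, 7, 11, 16, 41]
Tree (level-order array): [37, 6, 41, None, 12, None, None, 7, 17, None, 11, 16]
Postorder traversal: [11, 7, 16, 17, 12, 6, 41, 37]


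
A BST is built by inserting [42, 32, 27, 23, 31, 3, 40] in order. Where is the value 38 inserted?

Starting tree (level order): [42, 32, None, 27, 40, 23, 31, None, None, 3]
Insertion path: 42 -> 32 -> 40
Result: insert 38 as left child of 40
Final tree (level order): [42, 32, None, 27, 40, 23, 31, 38, None, 3]


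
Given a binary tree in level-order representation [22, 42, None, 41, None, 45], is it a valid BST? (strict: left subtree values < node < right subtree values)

Level-order array: [22, 42, None, 41, None, 45]
Validate using subtree bounds (lo, hi): at each node, require lo < value < hi,
then recurse left with hi=value and right with lo=value.
Preorder trace (stopping at first violation):
  at node 22 with bounds (-inf, +inf): OK
  at node 42 with bounds (-inf, 22): VIOLATION
Node 42 violates its bound: not (-inf < 42 < 22).
Result: Not a valid BST


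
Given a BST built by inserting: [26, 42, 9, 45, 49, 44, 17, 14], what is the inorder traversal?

Tree insertion order: [26, 42, 9, 45, 49, 44, 17, 14]
Tree (level-order array): [26, 9, 42, None, 17, None, 45, 14, None, 44, 49]
Inorder traversal: [9, 14, 17, 26, 42, 44, 45, 49]


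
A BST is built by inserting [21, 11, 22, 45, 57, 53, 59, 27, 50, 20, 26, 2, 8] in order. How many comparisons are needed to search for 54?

Search path for 54: 21 -> 22 -> 45 -> 57 -> 53
Found: False
Comparisons: 5


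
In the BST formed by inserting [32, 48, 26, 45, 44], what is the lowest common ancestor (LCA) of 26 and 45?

Tree insertion order: [32, 48, 26, 45, 44]
Tree (level-order array): [32, 26, 48, None, None, 45, None, 44]
In a BST, the LCA of p=26, q=45 is the first node v on the
root-to-leaf path with p <= v <= q (go left if both < v, right if both > v).
Walk from root:
  at 32: 26 <= 32 <= 45, this is the LCA
LCA = 32


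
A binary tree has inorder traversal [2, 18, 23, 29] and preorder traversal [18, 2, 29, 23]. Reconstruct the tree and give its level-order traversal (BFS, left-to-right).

Inorder:  [2, 18, 23, 29]
Preorder: [18, 2, 29, 23]
Algorithm: preorder visits root first, so consume preorder in order;
for each root, split the current inorder slice at that value into
left-subtree inorder and right-subtree inorder, then recurse.
Recursive splits:
  root=18; inorder splits into left=[2], right=[23, 29]
  root=2; inorder splits into left=[], right=[]
  root=29; inorder splits into left=[23], right=[]
  root=23; inorder splits into left=[], right=[]
Reconstructed level-order: [18, 2, 29, 23]


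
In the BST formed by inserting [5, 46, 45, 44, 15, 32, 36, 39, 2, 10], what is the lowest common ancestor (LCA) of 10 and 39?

Tree insertion order: [5, 46, 45, 44, 15, 32, 36, 39, 2, 10]
Tree (level-order array): [5, 2, 46, None, None, 45, None, 44, None, 15, None, 10, 32, None, None, None, 36, None, 39]
In a BST, the LCA of p=10, q=39 is the first node v on the
root-to-leaf path with p <= v <= q (go left if both < v, right if both > v).
Walk from root:
  at 5: both 10 and 39 > 5, go right
  at 46: both 10 and 39 < 46, go left
  at 45: both 10 and 39 < 45, go left
  at 44: both 10 and 39 < 44, go left
  at 15: 10 <= 15 <= 39, this is the LCA
LCA = 15


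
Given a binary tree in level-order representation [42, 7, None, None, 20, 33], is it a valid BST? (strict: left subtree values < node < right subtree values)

Level-order array: [42, 7, None, None, 20, 33]
Validate using subtree bounds (lo, hi): at each node, require lo < value < hi,
then recurse left with hi=value and right with lo=value.
Preorder trace (stopping at first violation):
  at node 42 with bounds (-inf, +inf): OK
  at node 7 with bounds (-inf, 42): OK
  at node 20 with bounds (7, 42): OK
  at node 33 with bounds (7, 20): VIOLATION
Node 33 violates its bound: not (7 < 33 < 20).
Result: Not a valid BST


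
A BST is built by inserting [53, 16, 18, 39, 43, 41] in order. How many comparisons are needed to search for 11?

Search path for 11: 53 -> 16
Found: False
Comparisons: 2


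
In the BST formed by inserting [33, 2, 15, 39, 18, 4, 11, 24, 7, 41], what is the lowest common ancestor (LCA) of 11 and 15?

Tree insertion order: [33, 2, 15, 39, 18, 4, 11, 24, 7, 41]
Tree (level-order array): [33, 2, 39, None, 15, None, 41, 4, 18, None, None, None, 11, None, 24, 7]
In a BST, the LCA of p=11, q=15 is the first node v on the
root-to-leaf path with p <= v <= q (go left if both < v, right if both > v).
Walk from root:
  at 33: both 11 and 15 < 33, go left
  at 2: both 11 and 15 > 2, go right
  at 15: 11 <= 15 <= 15, this is the LCA
LCA = 15


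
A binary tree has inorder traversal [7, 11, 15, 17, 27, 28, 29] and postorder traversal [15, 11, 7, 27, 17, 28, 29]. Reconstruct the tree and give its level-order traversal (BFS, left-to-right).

Inorder:   [7, 11, 15, 17, 27, 28, 29]
Postorder: [15, 11, 7, 27, 17, 28, 29]
Algorithm: postorder visits root last, so walk postorder right-to-left;
each value is the root of the current inorder slice — split it at that
value, recurse on the right subtree first, then the left.
Recursive splits:
  root=29; inorder splits into left=[7, 11, 15, 17, 27, 28], right=[]
  root=28; inorder splits into left=[7, 11, 15, 17, 27], right=[]
  root=17; inorder splits into left=[7, 11, 15], right=[27]
  root=27; inorder splits into left=[], right=[]
  root=7; inorder splits into left=[], right=[11, 15]
  root=11; inorder splits into left=[], right=[15]
  root=15; inorder splits into left=[], right=[]
Reconstructed level-order: [29, 28, 17, 7, 27, 11, 15]


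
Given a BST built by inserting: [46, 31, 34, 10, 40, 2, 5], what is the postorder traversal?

Tree insertion order: [46, 31, 34, 10, 40, 2, 5]
Tree (level-order array): [46, 31, None, 10, 34, 2, None, None, 40, None, 5]
Postorder traversal: [5, 2, 10, 40, 34, 31, 46]


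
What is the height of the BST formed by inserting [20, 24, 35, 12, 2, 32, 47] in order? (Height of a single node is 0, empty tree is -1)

Insertion order: [20, 24, 35, 12, 2, 32, 47]
Tree (level-order array): [20, 12, 24, 2, None, None, 35, None, None, 32, 47]
Compute height bottom-up (empty subtree = -1):
  height(2) = 1 + max(-1, -1) = 0
  height(12) = 1 + max(0, -1) = 1
  height(32) = 1 + max(-1, -1) = 0
  height(47) = 1 + max(-1, -1) = 0
  height(35) = 1 + max(0, 0) = 1
  height(24) = 1 + max(-1, 1) = 2
  height(20) = 1 + max(1, 2) = 3
Height = 3


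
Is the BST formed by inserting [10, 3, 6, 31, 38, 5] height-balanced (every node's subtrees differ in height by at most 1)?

Tree (level-order array): [10, 3, 31, None, 6, None, 38, 5]
Definition: a tree is height-balanced if, at every node, |h(left) - h(right)| <= 1 (empty subtree has height -1).
Bottom-up per-node check:
  node 5: h_left=-1, h_right=-1, diff=0 [OK], height=0
  node 6: h_left=0, h_right=-1, diff=1 [OK], height=1
  node 3: h_left=-1, h_right=1, diff=2 [FAIL (|-1-1|=2 > 1)], height=2
  node 38: h_left=-1, h_right=-1, diff=0 [OK], height=0
  node 31: h_left=-1, h_right=0, diff=1 [OK], height=1
  node 10: h_left=2, h_right=1, diff=1 [OK], height=3
Node 3 violates the condition: |-1 - 1| = 2 > 1.
Result: Not balanced


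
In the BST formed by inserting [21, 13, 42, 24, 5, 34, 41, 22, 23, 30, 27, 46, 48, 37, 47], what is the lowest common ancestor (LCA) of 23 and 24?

Tree insertion order: [21, 13, 42, 24, 5, 34, 41, 22, 23, 30, 27, 46, 48, 37, 47]
Tree (level-order array): [21, 13, 42, 5, None, 24, 46, None, None, 22, 34, None, 48, None, 23, 30, 41, 47, None, None, None, 27, None, 37]
In a BST, the LCA of p=23, q=24 is the first node v on the
root-to-leaf path with p <= v <= q (go left if both < v, right if both > v).
Walk from root:
  at 21: both 23 and 24 > 21, go right
  at 42: both 23 and 24 < 42, go left
  at 24: 23 <= 24 <= 24, this is the LCA
LCA = 24


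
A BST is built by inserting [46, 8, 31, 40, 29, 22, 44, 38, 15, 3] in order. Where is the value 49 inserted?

Starting tree (level order): [46, 8, None, 3, 31, None, None, 29, 40, 22, None, 38, 44, 15]
Insertion path: 46
Result: insert 49 as right child of 46
Final tree (level order): [46, 8, 49, 3, 31, None, None, None, None, 29, 40, 22, None, 38, 44, 15]
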